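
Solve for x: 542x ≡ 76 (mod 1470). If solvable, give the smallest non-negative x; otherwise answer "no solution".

548

First find gcd(542, 1470):
1470 = 2×542 + 386
542 = 1×386 + 156
386 = 2×156 + 74
156 = 2×74 + 8
74 = 9×8 + 2
8 = 4×2 + 0
gcd = 2 and 2 | 76, so solutions exist. Divide through by 2: 271x ≡ 38 (mod 735).
Now find 271⁻¹ mod 735:
735 = 2×271 + 193
271 = 1×193 + 78
193 = 2×78 + 37
78 = 2×37 + 4
37 = 9×4 + 1
4 = 4×1 + 0
Back-substitute:
1 = 37 − 9·4
1 = −9·78 + 19·37
1 = 19·193 − 47·78
1 = −47·271 + 66·193
1 = 66·735 − 179·271
So 271·(-179) ≡ 1 (mod 735), i.e. 271⁻¹ ≡ 556.
Then x ≡ 556·38 ≡ 548 (mod 735); the smallest non-negative solution is x = 548.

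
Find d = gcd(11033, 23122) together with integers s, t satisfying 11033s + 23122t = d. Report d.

11

Apply Euclid's algorithm to 23122 and 11033:
23122 = 2×11033 + 1056
11033 = 10×1056 + 473
1056 = 2×473 + 110
473 = 4×110 + 33
110 = 3×33 + 11
33 = 3×11 + 0
gcd(11033, 23122) = 11.
Back-substituting:
11 = 110 − 3·33
11 = −3·473 + 13·110
11 = 13·1056 − 29·473
11 = −29·11033 + 303·1056
11 = 303·23122 − 635·11033
So 11 = (303)·23122 + (-635)·11033.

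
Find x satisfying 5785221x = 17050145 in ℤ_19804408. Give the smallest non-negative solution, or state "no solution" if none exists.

gcd(5785221, 19804408):
19804408 = 3×5785221 + 2448745
5785221 = 2×2448745 + 887731
2448745 = 2×887731 + 673283
887731 = 1×673283 + 214448
673283 = 3×214448 + 29939
214448 = 7×29939 + 4875
29939 = 6×4875 + 689
4875 = 7×689 + 52
689 = 13×52 + 13
52 = 4×13 + 0
gcd = 13, but 13 ∤ 17050145, so the congruence has no solution.

no solution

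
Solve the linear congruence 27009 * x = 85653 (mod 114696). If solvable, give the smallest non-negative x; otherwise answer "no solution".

9541

First find gcd(27009, 114696):
114696 = 4·27009 + 6660
27009 = 4·6660 + 369
6660 = 18·369 + 18
369 = 20·18 + 9
18 = 2·9 + 0
gcd = 9 and 9 | 85653, so solutions exist. Divide through by 9: 3001x ≡ 9517 (mod 12744).
Now find 3001⁻¹ mod 12744:
12744 = 4*3001 + 740
3001 = 4*740 + 41
740 = 18*41 + 2
41 = 20*2 + 1
2 = 2*1 + 0
Back-substitute:
1 = 41 − 20·2
1 = −20·740 + 361·41
1 = 361·3001 − 1464·740
1 = −1464·12744 + 6217·3001
So 3001⁻¹ ≡ 6217 (mod 12744).
Then x ≡ 6217·9517 ≡ 9541 (mod 12744); the smallest non-negative solution is x = 9541.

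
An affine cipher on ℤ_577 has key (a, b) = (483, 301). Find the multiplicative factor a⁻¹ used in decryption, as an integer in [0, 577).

gcd(577, 483) by repeated division:
577 = 1·483 + 94
483 = 5·94 + 13
94 = 7·13 + 3
13 = 4·3 + 1
3 = 3·1 + 0
The gcd is 1. Working backward:
1 = 13 − 4·3
1 = −4·94 + 29·13
1 = 29·483 − 149·94
1 = −149·577 + 178·483
So 483·178 ≡ 1 (mod 577).

178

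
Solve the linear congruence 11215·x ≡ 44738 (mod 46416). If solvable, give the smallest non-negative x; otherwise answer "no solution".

13070

First find gcd(11215, 46416):
46416 = 4·11215 + 1556
11215 = 7·1556 + 323
1556 = 4·323 + 264
323 = 1·264 + 59
264 = 4·59 + 28
59 = 2·28 + 3
28 = 9·3 + 1
3 = 3·1 + 0
gcd = 1, so a unique solution mod 46416 exists.
Back-substitute for the Bézout coefficients:
1 = 28 − 9·3
1 = −9·59 + 19·28
1 = 19·264 − 85·59
1 = −85·323 + 104·264
1 = 104·1556 − 501·323
1 = −501·11215 + 3611·1556
1 = 3611·46416 − 14945·11215
So 11215·(-14945) ≡ 1 (mod 46416), giving 11215⁻¹ ≡ 31471.
x ≡ 11215⁻¹·44738 ≡ 31471·44738 ≡ 13070 (mod 46416).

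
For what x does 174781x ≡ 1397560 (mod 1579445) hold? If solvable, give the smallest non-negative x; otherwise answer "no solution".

First find gcd(174781, 1579445):
1579445 = 9·174781 + 6416
174781 = 27·6416 + 1549
6416 = 4·1549 + 220
1549 = 7·220 + 9
220 = 24·9 + 4
9 = 2·4 + 1
4 = 4·1 + 0
gcd = 1, so a unique solution mod 1579445 exists.
Back-substitute for the Bézout coefficients:
1 = 9 − 2·4
1 = −2·220 + 49·9
1 = 49·1549 − 345·220
1 = −345·6416 + 1429·1549
1 = 1429·174781 − 38928·6416
1 = −38928·1579445 + 351781·174781
So 174781·(351781) ≡ 1 (mod 1579445), giving 174781⁻¹ ≡ 351781.
x ≡ 174781⁻¹·1397560 ≡ 351781·1397560 ≡ 1209210 (mod 1579445).

1209210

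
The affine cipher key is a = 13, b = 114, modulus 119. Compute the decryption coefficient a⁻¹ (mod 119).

Extended Euclidean algorithm:
119 = 9·13 + 2
13 = 6·2 + 1
2 = 2·1 + 0
gcd = 1, so the inverse exists. Back-substitute:
1 = 13 − 6·2
1 = −6·119 + 55·13
So 13·55 ≡ 1 (mod 119).

55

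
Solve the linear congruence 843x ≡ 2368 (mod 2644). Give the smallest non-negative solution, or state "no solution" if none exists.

536

First find gcd(843, 2644):
2644 = 3×843 + 115
843 = 7×115 + 38
115 = 3×38 + 1
38 = 38×1 + 0
gcd = 1, so a unique solution mod 2644 exists.
Back-substitute for the Bézout coefficients:
1 = 115 − 3·38
1 = −3·843 + 22·115
1 = 22·2644 − 69·843
So 843·(-69) ≡ 1 (mod 2644), giving 843⁻¹ ≡ 2575.
x ≡ 843⁻¹·2368 ≡ 2575·2368 ≡ 536 (mod 2644).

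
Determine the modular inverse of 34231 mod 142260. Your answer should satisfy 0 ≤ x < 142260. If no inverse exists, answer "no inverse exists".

95311

Apply the Euclidean algorithm to 142260 and 34231:
142260 = 4×34231 + 5336
34231 = 6×5336 + 2215
5336 = 2×2215 + 906
2215 = 2×906 + 403
906 = 2×403 + 100
403 = 4×100 + 3
100 = 33×3 + 1
3 = 3×1 + 0
The gcd is 1. Working backward:
1 = 100 − 33·3
1 = −33·403 + 133·100
1 = 133·906 − 299·403
1 = −299·2215 + 731·906
1 = 731·5336 − 1761·2215
1 = −1761·34231 + 11297·5336
1 = 11297·142260 − 46949·34231
So 34231·(-46949) ≡ 1 (mod 142260), and -46949 ≡ 95311 (mod 142260).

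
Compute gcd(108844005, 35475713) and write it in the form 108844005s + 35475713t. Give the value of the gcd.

Repeated division:
108844005 = 3·35475713 + 2416866
35475713 = 14·2416866 + 1639589
2416866 = 1·1639589 + 777277
1639589 = 2·777277 + 85035
777277 = 9·85035 + 11962
85035 = 7·11962 + 1301
11962 = 9·1301 + 253
1301 = 5·253 + 36
253 = 7·36 + 1
36 = 36·1 + 0
gcd(108844005, 35475713) = 1.
Back-substituting:
1 = 253 − 7·36
1 = −7·1301 + 36·253
1 = 36·11962 − 331·1301
1 = −331·85035 + 2353·11962
1 = 2353·777277 − 21508·85035
1 = −21508·1639589 + 45369·777277
1 = 45369·2416866 − 66877·1639589
1 = −66877·35475713 + 981647·2416866
1 = 981647·108844005 − 3011818·35475713
So 1 = (981647)·108844005 + (-3011818)·35475713.

1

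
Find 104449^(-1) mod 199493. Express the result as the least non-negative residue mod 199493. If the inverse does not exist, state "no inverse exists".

gcd(199493, 104449) by repeated division:
199493 = 1·104449 + 95044
104449 = 1·95044 + 9405
95044 = 10·9405 + 994
9405 = 9·994 + 459
994 = 2·459 + 76
459 = 6·76 + 3
76 = 25·3 + 1
3 = 3·1 + 0
Since gcd(104449, 199493) = 1, back-substitute to write 1 as a combination:
1 = 76 − 25·3
1 = −25·459 + 151·76
1 = 151·994 − 327·459
1 = −327·9405 + 3094·994
1 = 3094·95044 − 31267·9405
1 = −31267·104449 + 34361·95044
1 = 34361·199493 − 65628·104449
Thus 104449·(-65628) ≡ 1 (mod 199493); reducing, -65628 mod 199493 = 133865.

133865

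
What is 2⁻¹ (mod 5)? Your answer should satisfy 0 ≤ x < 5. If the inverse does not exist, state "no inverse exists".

3

gcd(5, 2) by repeated division:
5 = 2*2 + 1
2 = 2*1 + 0
gcd = 1, so the inverse exists. Back-substitute:
1 = 5 − 2·2
Thus 2·(-2) ≡ 1 (mod 5); reducing, -2 mod 5 = 3.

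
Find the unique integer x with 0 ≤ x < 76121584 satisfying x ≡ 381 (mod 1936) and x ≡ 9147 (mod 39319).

Write x = 381 + 1936·k. Then 1936·k ≡ 9147 − 381 ≡ 8766 (mod 39319).
Need 1936⁻¹ mod 39319. Extended Euclid on (39319, 1936):
39319 = 20×1936 + 599
1936 = 3×599 + 139
599 = 4×139 + 43
139 = 3×43 + 10
43 = 4×10 + 3
10 = 3×3 + 1
3 = 3×1 + 0
Back-substitute:
1 = 10 − 3·3
1 = −3·43 + 13·10
1 = 13·139 − 42·43
1 = −42·599 + 181·139
1 = 181·1936 − 585·599
1 = −585·39319 + 11881·1936
1936⁻¹ ≡ 11881 (mod 39319), so k ≡ 11881·8766 ≡ 32134 (mod 39319).
x = 381 + 1936·32134 = 62211805.

62211805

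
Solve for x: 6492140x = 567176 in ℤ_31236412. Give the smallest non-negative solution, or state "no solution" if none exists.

First find gcd(6492140, 31236412):
31236412 = 4*6492140 + 5267852
6492140 = 1*5267852 + 1224288
5267852 = 4*1224288 + 370700
1224288 = 3*370700 + 112188
370700 = 3*112188 + 34136
112188 = 3*34136 + 9780
34136 = 3*9780 + 4796
9780 = 2*4796 + 188
4796 = 25*188 + 96
188 = 1*96 + 92
96 = 1*92 + 4
92 = 23*4 + 0
gcd = 4 and 4 | 567176, so solutions exist. Divide through by 4: 1623035x ≡ 141794 (mod 7809103).
Now find 1623035⁻¹ mod 7809103:
7809103 = 4*1623035 + 1316963
1623035 = 1*1316963 + 306072
1316963 = 4*306072 + 92675
306072 = 3*92675 + 28047
92675 = 3*28047 + 8534
28047 = 3*8534 + 2445
8534 = 3*2445 + 1199
2445 = 2*1199 + 47
1199 = 25*47 + 24
47 = 1*24 + 23
24 = 1*23 + 1
23 = 23*1 + 0
Back-substitute:
1 = 24 − 23
1 = −47 + 2·24
1 = 2·1199 − 51·47
1 = −51·2445 + 104·1199
1 = 104·8534 − 363·2445
1 = −363·28047 + 1193·8534
1 = 1193·92675 − 3942·28047
1 = −3942·306072 + 13019·92675
1 = 13019·1316963 − 56018·306072
1 = −56018·1623035 + 69037·1316963
1 = 69037·7809103 − 332166·1623035
So 1623035·(-332166) ≡ 1 (mod 7809103), i.e. 1623035⁻¹ ≡ 7476937.
Then x ≡ 7476937·141794 ≡ 5363492 (mod 7809103); the smallest non-negative solution is x = 5363492.

5363492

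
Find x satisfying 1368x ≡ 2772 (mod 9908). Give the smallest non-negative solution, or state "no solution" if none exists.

1762

First find gcd(1368, 9908):
9908 = 7×1368 + 332
1368 = 4×332 + 40
332 = 8×40 + 12
40 = 3×12 + 4
12 = 3×4 + 0
gcd = 4 and 4 | 2772, so solutions exist. Divide through by 4: 342x ≡ 693 (mod 2477).
Now find 342⁻¹ mod 2477:
2477 = 7×342 + 83
342 = 4×83 + 10
83 = 8×10 + 3
10 = 3×3 + 1
3 = 3×1 + 0
Back-substitute:
1 = 10 − 3·3
1 = −3·83 + 25·10
1 = 25·342 − 103·83
1 = −103·2477 + 746·342
So 342⁻¹ ≡ 746 (mod 2477).
Then x ≡ 746·693 ≡ 1762 (mod 2477); the smallest non-negative solution is x = 1762.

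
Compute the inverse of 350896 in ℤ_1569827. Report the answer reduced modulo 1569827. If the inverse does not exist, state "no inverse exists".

Compute gcd(350896, 1569827):
1569827 = 4*350896 + 166243
350896 = 2*166243 + 18410
166243 = 9*18410 + 553
18410 = 33*553 + 161
553 = 3*161 + 70
161 = 2*70 + 21
70 = 3*21 + 7
21 = 3*7 + 0
gcd(350896, 1569827) = 7 ≠ 1, so 350896 has no multiplicative inverse modulo 1569827.

no inverse exists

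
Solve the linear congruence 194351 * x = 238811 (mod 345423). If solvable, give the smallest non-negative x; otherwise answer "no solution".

334348

First find gcd(194351, 345423):
345423 = 1*194351 + 151072
194351 = 1*151072 + 43279
151072 = 3*43279 + 21235
43279 = 2*21235 + 809
21235 = 26*809 + 201
809 = 4*201 + 5
201 = 40*5 + 1
5 = 5*1 + 0
gcd = 1, so a unique solution mod 345423 exists.
Back-substitute for the Bézout coefficients:
1 = 201 − 40·5
1 = −40·809 + 161·201
1 = 161·21235 − 4226·809
1 = −4226·43279 + 8613·21235
1 = 8613·151072 − 30065·43279
1 = −30065·194351 + 38678·151072
1 = 38678·345423 − 68743·194351
So 194351·(-68743) ≡ 1 (mod 345423), giving 194351⁻¹ ≡ 276680.
x ≡ 194351⁻¹·238811 ≡ 276680·238811 ≡ 334348 (mod 345423).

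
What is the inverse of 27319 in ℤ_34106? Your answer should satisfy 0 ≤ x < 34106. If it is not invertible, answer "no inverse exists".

14161

Extended Euclidean algorithm:
34106 = 1×27319 + 6787
27319 = 4×6787 + 171
6787 = 39×171 + 118
171 = 1×118 + 53
118 = 2×53 + 12
53 = 4×12 + 5
12 = 2×5 + 2
5 = 2×2 + 1
2 = 2×1 + 0
gcd = 1, so the inverse exists. Back-substitute:
1 = 5 − 2·2
1 = −2·12 + 5·5
1 = 5·53 − 22·12
1 = −22·118 + 49·53
1 = 49·171 − 71·118
1 = −71·6787 + 2818·171
1 = 2818·27319 − 11343·6787
1 = −11343·34106 + 14161·27319
So 27319·14161 ≡ 1 (mod 34106).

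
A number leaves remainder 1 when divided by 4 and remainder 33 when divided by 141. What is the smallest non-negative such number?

33

Write x = 1 + 4·k. Then 4·k ≡ 33 − 1 ≡ 32 (mod 141).
Need 4⁻¹ mod 141. Extended Euclid on (141, 4):
141 = 35*4 + 1
4 = 4*1 + 0
Back-substitute:
1 = 141 − 35·4
4⁻¹ ≡ 106 (mod 141), so k ≡ 106·32 ≡ 8 (mod 141).
x = 1 + 4·8 = 33.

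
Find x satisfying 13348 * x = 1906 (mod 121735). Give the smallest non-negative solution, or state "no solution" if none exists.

88082

First find gcd(13348, 121735):
121735 = 9*13348 + 1603
13348 = 8*1603 + 524
1603 = 3*524 + 31
524 = 16*31 + 28
31 = 1*28 + 3
28 = 9*3 + 1
3 = 3*1 + 0
gcd = 1, so a unique solution mod 121735 exists.
Back-substitute for the Bézout coefficients:
1 = 28 − 9·3
1 = −9·31 + 10·28
1 = 10·524 − 169·31
1 = −169·1603 + 517·524
1 = 517·13348 − 4305·1603
1 = −4305·121735 + 39262·13348
So 13348·(39262) ≡ 1 (mod 121735), giving 13348⁻¹ ≡ 39262.
x ≡ 13348⁻¹·1906 ≡ 39262·1906 ≡ 88082 (mod 121735).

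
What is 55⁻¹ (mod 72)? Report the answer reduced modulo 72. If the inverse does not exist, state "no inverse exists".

Extended Euclidean algorithm:
72 = 1*55 + 17
55 = 3*17 + 4
17 = 4*4 + 1
4 = 4*1 + 0
Since gcd(55, 72) = 1, back-substitute to write 1 as a combination:
1 = 17 − 4·4
1 = −4·55 + 13·17
1 = 13·72 − 17·55
Hence 55⁻¹ ≡ -17 ≡ 55 (mod 72).

55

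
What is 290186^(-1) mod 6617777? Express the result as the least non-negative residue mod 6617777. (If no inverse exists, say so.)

Extended Euclidean algorithm:
6617777 = 22×290186 + 233685
290186 = 1×233685 + 56501
233685 = 4×56501 + 7681
56501 = 7×7681 + 2734
7681 = 2×2734 + 2213
2734 = 1×2213 + 521
2213 = 4×521 + 129
521 = 4×129 + 5
129 = 25×5 + 4
5 = 1×4 + 1
4 = 4×1 + 0
The gcd is 1. Working backward:
1 = 5 − 4
1 = −129 + 26·5
1 = 26·521 − 105·129
1 = −105·2213 + 446·521
1 = 446·2734 − 551·2213
1 = −551·7681 + 1548·2734
1 = 1548·56501 − 11387·7681
1 = −11387·233685 + 47096·56501
1 = 47096·290186 − 58483·233685
1 = −58483·6617777 + 1333722·290186
So 290186·1333722 ≡ 1 (mod 6617777).

1333722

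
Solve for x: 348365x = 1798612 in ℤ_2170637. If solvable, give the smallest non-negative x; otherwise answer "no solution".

First find gcd(348365, 2170637):
2170637 = 6×348365 + 80447
348365 = 4×80447 + 26577
80447 = 3×26577 + 716
26577 = 37×716 + 85
716 = 8×85 + 36
85 = 2×36 + 13
36 = 2×13 + 10
13 = 1×10 + 3
10 = 3×3 + 1
3 = 3×1 + 0
gcd = 1, so a unique solution mod 2170637 exists.
Back-substitute for the Bézout coefficients:
1 = 10 − 3·3
1 = −3·13 + 4·10
1 = 4·36 − 11·13
1 = −11·85 + 26·36
1 = 26·716 − 219·85
1 = −219·26577 + 8129·716
1 = 8129·80447 − 24606·26577
1 = −24606·348365 + 106553·80447
1 = 106553·2170637 − 663924·348365
So 348365·(-663924) ≡ 1 (mod 2170637), giving 348365⁻¹ ≡ 1506713.
x ≡ 348365⁻¹·1798612 ≡ 1506713·1798612 ≡ 1712507 (mod 2170637).

1712507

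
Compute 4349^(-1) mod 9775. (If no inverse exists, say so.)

gcd(9775, 4349) by repeated division:
9775 = 2·4349 + 1077
4349 = 4·1077 + 41
1077 = 26·41 + 11
41 = 3·11 + 8
11 = 1·8 + 3
8 = 2·3 + 2
3 = 1·2 + 1
2 = 2·1 + 0
Since gcd(4349, 9775) = 1, back-substitute to write 1 as a combination:
1 = 3 − 2
1 = −8 + 3·3
1 = 3·11 − 4·8
1 = −4·41 + 15·11
1 = 15·1077 − 394·41
1 = −394·4349 + 1591·1077
1 = 1591·9775 − 3576·4349
So 4349·(-3576) ≡ 1 (mod 9775), and -3576 ≡ 6199 (mod 9775).

6199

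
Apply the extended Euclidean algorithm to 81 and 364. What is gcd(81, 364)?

1

Apply Euclid's algorithm to 364 and 81:
364 = 4·81 + 40
81 = 2·40 + 1
40 = 40·1 + 0
gcd(81, 364) = 1.
Working backward:
1 = 81 − 2·40
1 = −2·364 + 9·81
So 1 = (-2)·364 + (9)·81.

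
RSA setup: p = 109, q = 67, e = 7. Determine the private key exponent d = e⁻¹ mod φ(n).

3055

φ(n) = (p−1)(q−1) = 108·66 = 7128.
Need d with 7·d ≡ 1 (mod 7128). Apply the extended Euclidean algorithm:
7128 = 1018×7 + 2
7 = 3×2 + 1
2 = 2×1 + 0
Back-substitute:
1 = 7 − 3·2
1 = −3·7128 + 3055·7
So 7·3055 ≡ 1 (mod 7128), hence d = 3055.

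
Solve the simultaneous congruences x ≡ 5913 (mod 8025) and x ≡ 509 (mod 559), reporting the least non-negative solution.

Write x = 5913 + 8025·k. Then 8025·k ≡ 509 − 5913 ≡ 186 (mod 559).
Need 8025⁻¹ mod 559. Extended Euclid on (559, 199):
559 = 2·199 + 161
199 = 1·161 + 38
161 = 4·38 + 9
38 = 4·9 + 2
9 = 4·2 + 1
2 = 2·1 + 0
Back-substitute:
1 = 9 − 4·2
1 = −4·38 + 17·9
1 = 17·161 − 72·38
1 = −72·199 + 89·161
1 = 89·559 − 250·199
8025⁻¹ ≡ 309 (mod 559), so k ≡ 309·186 ≡ 456 (mod 559).
x = 5913 + 8025·456 = 3665313.

3665313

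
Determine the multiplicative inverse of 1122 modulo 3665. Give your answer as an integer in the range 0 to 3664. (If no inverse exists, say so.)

1238

Extended Euclidean algorithm:
3665 = 3·1122 + 299
1122 = 3·299 + 225
299 = 1·225 + 74
225 = 3·74 + 3
74 = 24·3 + 2
3 = 1·2 + 1
2 = 2·1 + 0
Since gcd(1122, 3665) = 1, back-substitute to write 1 as a combination:
1 = 3 − 2
1 = −74 + 25·3
1 = 25·225 − 76·74
1 = −76·299 + 101·225
1 = 101·1122 − 379·299
1 = −379·3665 + 1238·1122
So 1122·1238 ≡ 1 (mod 3665).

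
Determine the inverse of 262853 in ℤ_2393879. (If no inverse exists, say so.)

Extended Euclidean algorithm:
2393879 = 9·262853 + 28202
262853 = 9·28202 + 9035
28202 = 3·9035 + 1097
9035 = 8·1097 + 259
1097 = 4·259 + 61
259 = 4·61 + 15
61 = 4·15 + 1
15 = 15·1 + 0
Since gcd(262853, 2393879) = 1, back-substitute to write 1 as a combination:
1 = 61 − 4·15
1 = −4·259 + 17·61
1 = 17·1097 − 72·259
1 = −72·9035 + 593·1097
1 = 593·28202 − 1851·9035
1 = −1851·262853 + 17252·28202
1 = 17252·2393879 − 157119·262853
Hence 262853⁻¹ ≡ -157119 ≡ 2236760 (mod 2393879).

2236760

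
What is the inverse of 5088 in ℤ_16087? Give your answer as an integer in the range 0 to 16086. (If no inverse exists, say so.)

12119

Run Euclid on (16087, 5088):
16087 = 3×5088 + 823
5088 = 6×823 + 150
823 = 5×150 + 73
150 = 2×73 + 4
73 = 18×4 + 1
4 = 4×1 + 0
gcd = 1, so the inverse exists. Back-substitute:
1 = 73 − 18·4
1 = −18·150 + 37·73
1 = 37·823 − 203·150
1 = −203·5088 + 1255·823
1 = 1255·16087 − 3968·5088
Thus 5088·(-3968) ≡ 1 (mod 16087); reducing, -3968 mod 16087 = 12119.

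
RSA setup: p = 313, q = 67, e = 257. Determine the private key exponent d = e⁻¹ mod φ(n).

641

φ(n) = (p−1)(q−1) = 312·66 = 20592.
Need d with 257·d ≡ 1 (mod 20592). Apply the extended Euclidean algorithm:
20592 = 80×257 + 32
257 = 8×32 + 1
32 = 32×1 + 0
Back-substitute:
1 = 257 − 8·32
1 = −8·20592 + 641·257
So 257·641 ≡ 1 (mod 20592), hence d = 641.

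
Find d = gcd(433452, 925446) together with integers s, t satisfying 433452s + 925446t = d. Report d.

Apply Euclid's algorithm to 925446 and 433452:
925446 = 2*433452 + 58542
433452 = 7*58542 + 23658
58542 = 2*23658 + 11226
23658 = 2*11226 + 1206
11226 = 9*1206 + 372
1206 = 3*372 + 90
372 = 4*90 + 12
90 = 7*12 + 6
12 = 2*6 + 0
gcd(433452, 925446) = 6.
Working backward:
6 = 90 − 7·12
6 = −7·372 + 29·90
6 = 29·1206 − 94·372
6 = −94·11226 + 875·1206
6 = 875·23658 − 1844·11226
6 = −1844·58542 + 4563·23658
6 = 4563·433452 − 33785·58542
6 = −33785·925446 + 72133·433452
So 6 = (-33785)·925446 + (72133)·433452.

6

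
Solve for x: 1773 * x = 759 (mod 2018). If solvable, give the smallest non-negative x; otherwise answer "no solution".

557

First find gcd(1773, 2018):
2018 = 1*1773 + 245
1773 = 7*245 + 58
245 = 4*58 + 13
58 = 4*13 + 6
13 = 2*6 + 1
6 = 6*1 + 0
gcd = 1, so a unique solution mod 2018 exists.
Back-substitute for the Bézout coefficients:
1 = 13 − 2·6
1 = −2·58 + 9·13
1 = 9·245 − 38·58
1 = −38·1773 + 275·245
1 = 275·2018 − 313·1773
So 1773·(-313) ≡ 1 (mod 2018), giving 1773⁻¹ ≡ 1705.
x ≡ 1773⁻¹·759 ≡ 1705·759 ≡ 557 (mod 2018).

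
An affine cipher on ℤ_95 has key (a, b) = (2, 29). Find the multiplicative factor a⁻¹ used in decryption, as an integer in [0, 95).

Extended Euclidean algorithm:
95 = 47×2 + 1
2 = 2×1 + 0
Since gcd(2, 95) = 1, back-substitute to write 1 as a combination:
1 = 95 − 47·2
Thus 2·(-47) ≡ 1 (mod 95); reducing, -47 mod 95 = 48.

48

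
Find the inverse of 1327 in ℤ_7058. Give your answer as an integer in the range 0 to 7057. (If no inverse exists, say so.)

2069

Apply the Euclidean algorithm to 7058 and 1327:
7058 = 5·1327 + 423
1327 = 3·423 + 58
423 = 7·58 + 17
58 = 3·17 + 7
17 = 2·7 + 3
7 = 2·3 + 1
3 = 3·1 + 0
gcd = 1, so the inverse exists. Back-substitute:
1 = 7 − 2·3
1 = −2·17 + 5·7
1 = 5·58 − 17·17
1 = −17·423 + 124·58
1 = 124·1327 − 389·423
1 = −389·7058 + 2069·1327
So 1327·2069 ≡ 1 (mod 7058).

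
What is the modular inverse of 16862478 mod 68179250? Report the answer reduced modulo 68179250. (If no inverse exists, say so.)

no inverse exists

Euclidean algorithm on 68179250, 16862478:
68179250 = 4×16862478 + 729338
16862478 = 23×729338 + 87704
729338 = 8×87704 + 27706
87704 = 3×27706 + 4586
27706 = 6×4586 + 190
4586 = 24×190 + 26
190 = 7×26 + 8
26 = 3×8 + 2
8 = 4×2 + 0
gcd(16862478, 68179250) = 2 ≠ 1, so 16862478 has no multiplicative inverse modulo 68179250.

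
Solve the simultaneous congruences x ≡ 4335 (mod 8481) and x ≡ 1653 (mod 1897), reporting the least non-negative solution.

9545460

Write x = 4335 + 8481·k. Then 8481·k ≡ 1653 − 4335 ≡ 1112 (mod 1897).
Need 8481⁻¹ mod 1897. Extended Euclid on (1897, 893):
1897 = 2×893 + 111
893 = 8×111 + 5
111 = 22×5 + 1
5 = 5×1 + 0
Back-substitute:
1 = 111 − 22·5
1 = −22·893 + 177·111
1 = 177·1897 − 376·893
8481⁻¹ ≡ 1521 (mod 1897), so k ≡ 1521·1112 ≡ 1125 (mod 1897).
x = 4335 + 8481·1125 = 9545460.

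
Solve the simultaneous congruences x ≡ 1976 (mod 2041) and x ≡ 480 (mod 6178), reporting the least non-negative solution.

Write x = 1976 + 2041·k. Then 2041·k ≡ 480 − 1976 ≡ 4682 (mod 6178).
Need 2041⁻¹ mod 6178. Extended Euclid on (6178, 2041):
6178 = 3×2041 + 55
2041 = 37×55 + 6
55 = 9×6 + 1
6 = 6×1 + 0
Back-substitute:
1 = 55 − 9·6
1 = −9·2041 + 334·55
1 = 334·6178 − 1011·2041
2041⁻¹ ≡ 5167 (mod 6178), so k ≡ 5167·4682 ≡ 5024 (mod 6178).
x = 1976 + 2041·5024 = 10255960.

10255960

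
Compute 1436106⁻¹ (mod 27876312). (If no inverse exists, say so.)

no inverse exists

Compute gcd(1436106, 27876312):
27876312 = 19×1436106 + 590298
1436106 = 2×590298 + 255510
590298 = 2×255510 + 79278
255510 = 3×79278 + 17676
79278 = 4×17676 + 8574
17676 = 2×8574 + 528
8574 = 16×528 + 126
528 = 4×126 + 24
126 = 5×24 + 6
24 = 4×6 + 0
The gcd is 6, not 1, hence no inverse exists.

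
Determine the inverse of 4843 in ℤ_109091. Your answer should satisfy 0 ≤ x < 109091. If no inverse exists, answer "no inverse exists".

24733

Extended Euclidean algorithm:
109091 = 22×4843 + 2545
4843 = 1×2545 + 2298
2545 = 1×2298 + 247
2298 = 9×247 + 75
247 = 3×75 + 22
75 = 3×22 + 9
22 = 2×9 + 4
9 = 2×4 + 1
4 = 4×1 + 0
Since gcd(4843, 109091) = 1, back-substitute to write 1 as a combination:
1 = 9 − 2·4
1 = −2·22 + 5·9
1 = 5·75 − 17·22
1 = −17·247 + 56·75
1 = 56·2298 − 521·247
1 = −521·2545 + 577·2298
1 = 577·4843 − 1098·2545
1 = −1098·109091 + 24733·4843
So 4843·24733 ≡ 1 (mod 109091).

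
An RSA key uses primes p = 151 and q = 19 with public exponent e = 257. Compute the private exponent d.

φ(n) = (p−1)(q−1) = 150·18 = 2700.
Need d with 257·d ≡ 1 (mod 2700). Apply the extended Euclidean algorithm:
2700 = 10×257 + 130
257 = 1×130 + 127
130 = 1×127 + 3
127 = 42×3 + 1
3 = 3×1 + 0
Back-substitute:
1 = 127 − 42·3
1 = −42·130 + 43·127
1 = 43·257 − 85·130
1 = −85·2700 + 893·257
So 257·893 ≡ 1 (mod 2700), hence d = 893.

893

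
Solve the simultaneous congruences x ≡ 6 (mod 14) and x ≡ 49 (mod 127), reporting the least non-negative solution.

1700

Write x = 6 + 14·k. Then 14·k ≡ 49 − 6 ≡ 43 (mod 127).
Need 14⁻¹ mod 127. Extended Euclid on (127, 14):
127 = 9×14 + 1
14 = 14×1 + 0
Back-substitute:
1 = 127 − 9·14
14⁻¹ ≡ 118 (mod 127), so k ≡ 118·43 ≡ 121 (mod 127).
x = 6 + 14·121 = 1700.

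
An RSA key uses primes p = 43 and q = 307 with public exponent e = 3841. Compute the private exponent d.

3433

φ(n) = (p−1)(q−1) = 42·306 = 12852.
Need d with 3841·d ≡ 1 (mod 12852). Apply the extended Euclidean algorithm:
12852 = 3×3841 + 1329
3841 = 2×1329 + 1183
1329 = 1×1183 + 146
1183 = 8×146 + 15
146 = 9×15 + 11
15 = 1×11 + 4
11 = 2×4 + 3
4 = 1×3 + 1
3 = 3×1 + 0
Back-substitute:
1 = 4 − 3
1 = −11 + 3·4
1 = 3·15 − 4·11
1 = −4·146 + 39·15
1 = 39·1183 − 316·146
1 = −316·1329 + 355·1183
1 = 355·3841 − 1026·1329
1 = −1026·12852 + 3433·3841
So 3841·3433 ≡ 1 (mod 12852), hence d = 3433.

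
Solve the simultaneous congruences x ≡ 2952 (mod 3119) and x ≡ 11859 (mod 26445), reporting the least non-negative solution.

9135384

Write x = 2952 + 3119·k. Then 3119·k ≡ 11859 − 2952 ≡ 8907 (mod 26445).
Need 3119⁻¹ mod 26445. Extended Euclid on (26445, 3119):
26445 = 8×3119 + 1493
3119 = 2×1493 + 133
1493 = 11×133 + 30
133 = 4×30 + 13
30 = 2×13 + 4
13 = 3×4 + 1
4 = 4×1 + 0
Back-substitute:
1 = 13 − 3·4
1 = −3·30 + 7·13
1 = 7·133 − 31·30
1 = −31·1493 + 348·133
1 = 348·3119 − 727·1493
1 = −727·26445 + 6164·3119
3119⁻¹ ≡ 6164 (mod 26445), so k ≡ 6164·8907 ≡ 2928 (mod 26445).
x = 2952 + 3119·2928 = 9135384.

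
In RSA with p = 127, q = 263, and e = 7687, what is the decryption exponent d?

φ(n) = (p−1)(q−1) = 126·262 = 33012.
Need d with 7687·d ≡ 1 (mod 33012). Apply the extended Euclidean algorithm:
33012 = 4×7687 + 2264
7687 = 3×2264 + 895
2264 = 2×895 + 474
895 = 1×474 + 421
474 = 1×421 + 53
421 = 7×53 + 50
53 = 1×50 + 3
50 = 16×3 + 2
3 = 1×2 + 1
2 = 2×1 + 0
Back-substitute:
1 = 3 − 2
1 = −50 + 17·3
1 = 17·53 − 18·50
1 = −18·421 + 143·53
1 = 143·474 − 161·421
1 = −161·895 + 304·474
1 = 304·2264 − 769·895
1 = −769·7687 + 2611·2264
1 = 2611·33012 − 11213·7687
So 7687·(-11213) ≡ 1 (mod 33012), hence d ≡ -11213 ≡ 21799 (mod 33012).

21799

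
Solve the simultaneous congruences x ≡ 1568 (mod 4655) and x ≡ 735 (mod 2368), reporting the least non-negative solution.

9167263

Write x = 1568 + 4655·k. Then 4655·k ≡ 735 − 1568 ≡ 1535 (mod 2368).
Need 4655⁻¹ mod 2368. Extended Euclid on (2368, 2287):
2368 = 1·2287 + 81
2287 = 28·81 + 19
81 = 4·19 + 5
19 = 3·5 + 4
5 = 1·4 + 1
4 = 4·1 + 0
Back-substitute:
1 = 5 − 4
1 = −19 + 4·5
1 = 4·81 − 17·19
1 = −17·2287 + 480·81
1 = 480·2368 − 497·2287
4655⁻¹ ≡ 1871 (mod 2368), so k ≡ 1871·1535 ≡ 1969 (mod 2368).
x = 1568 + 4655·1969 = 9167263.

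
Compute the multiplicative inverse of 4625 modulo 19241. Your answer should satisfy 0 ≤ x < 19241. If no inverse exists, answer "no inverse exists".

Run Euclid on (19241, 4625):
19241 = 4·4625 + 741
4625 = 6·741 + 179
741 = 4·179 + 25
179 = 7·25 + 4
25 = 6·4 + 1
4 = 4·1 + 0
gcd = 1, so the inverse exists. Back-substitute:
1 = 25 − 6·4
1 = −6·179 + 43·25
1 = 43·741 − 178·179
1 = −178·4625 + 1111·741
1 = 1111·19241 − 4622·4625
Hence 4625⁻¹ ≡ -4622 ≡ 14619 (mod 19241).

14619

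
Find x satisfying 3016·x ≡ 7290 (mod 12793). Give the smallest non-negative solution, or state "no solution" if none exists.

12753

First find gcd(3016, 12793):
12793 = 4×3016 + 729
3016 = 4×729 + 100
729 = 7×100 + 29
100 = 3×29 + 13
29 = 2×13 + 3
13 = 4×3 + 1
3 = 3×1 + 0
gcd = 1, so a unique solution mod 12793 exists.
Back-substitute for the Bézout coefficients:
1 = 13 − 4·3
1 = −4·29 + 9·13
1 = 9·100 − 31·29
1 = −31·729 + 226·100
1 = 226·3016 − 935·729
1 = −935·12793 + 3966·3016
So 3016·(3966) ≡ 1 (mod 12793), giving 3016⁻¹ ≡ 3966.
x ≡ 3016⁻¹·7290 ≡ 3966·7290 ≡ 12753 (mod 12793).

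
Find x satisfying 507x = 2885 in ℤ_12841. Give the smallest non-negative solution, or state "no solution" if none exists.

107

First find gcd(507, 12841):
12841 = 25×507 + 166
507 = 3×166 + 9
166 = 18×9 + 4
9 = 2×4 + 1
4 = 4×1 + 0
gcd = 1, so a unique solution mod 12841 exists.
Back-substitute for the Bézout coefficients:
1 = 9 − 2·4
1 = −2·166 + 37·9
1 = 37·507 − 113·166
1 = −113·12841 + 2862·507
So 507·(2862) ≡ 1 (mod 12841), giving 507⁻¹ ≡ 2862.
x ≡ 507⁻¹·2885 ≡ 2862·2885 ≡ 107 (mod 12841).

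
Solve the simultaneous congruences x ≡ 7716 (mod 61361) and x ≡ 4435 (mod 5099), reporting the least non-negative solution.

Write x = 7716 + 61361·k. Then 61361·k ≡ 4435 − 7716 ≡ 1818 (mod 5099).
Need 61361⁻¹ mod 5099. Extended Euclid on (5099, 173):
5099 = 29×173 + 82
173 = 2×82 + 9
82 = 9×9 + 1
9 = 9×1 + 0
Back-substitute:
1 = 82 − 9·9
1 = −9·173 + 19·82
1 = 19·5099 − 560·173
61361⁻¹ ≡ 4539 (mod 5099), so k ≡ 4539·1818 ≡ 1720 (mod 5099).
x = 7716 + 61361·1720 = 105548636.

105548636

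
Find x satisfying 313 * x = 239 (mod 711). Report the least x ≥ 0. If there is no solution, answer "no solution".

605

First find gcd(313, 711):
711 = 2*313 + 85
313 = 3*85 + 58
85 = 1*58 + 27
58 = 2*27 + 4
27 = 6*4 + 3
4 = 1*3 + 1
3 = 3*1 + 0
gcd = 1, so a unique solution mod 711 exists.
Back-substitute for the Bézout coefficients:
1 = 4 − 3
1 = −27 + 7·4
1 = 7·58 − 15·27
1 = −15·85 + 22·58
1 = 22·313 − 81·85
1 = −81·711 + 184·313
So 313·(184) ≡ 1 (mod 711), giving 313⁻¹ ≡ 184.
x ≡ 313⁻¹·239 ≡ 184·239 ≡ 605 (mod 711).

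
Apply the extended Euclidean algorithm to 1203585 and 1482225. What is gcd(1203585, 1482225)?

Euclidean algorithm:
1482225 = 1*1203585 + 278640
1203585 = 4*278640 + 89025
278640 = 3*89025 + 11565
89025 = 7*11565 + 8070
11565 = 1*8070 + 3495
8070 = 2*3495 + 1080
3495 = 3*1080 + 255
1080 = 4*255 + 60
255 = 4*60 + 15
60 = 4*15 + 0
gcd(1203585, 1482225) = 15.
Express as a combination:
15 = 255 − 4·60
15 = −4·1080 + 17·255
15 = 17·3495 − 55·1080
15 = −55·8070 + 127·3495
15 = 127·11565 − 182·8070
15 = −182·89025 + 1401·11565
15 = 1401·278640 − 4385·89025
15 = −4385·1203585 + 18941·278640
15 = 18941·1482225 − 23326·1203585
So 15 = (18941)·1482225 + (-23326)·1203585.

15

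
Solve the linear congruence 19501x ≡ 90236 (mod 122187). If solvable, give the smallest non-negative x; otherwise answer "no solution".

58100

First find gcd(19501, 122187):
122187 = 6×19501 + 5181
19501 = 3×5181 + 3958
5181 = 1×3958 + 1223
3958 = 3×1223 + 289
1223 = 4×289 + 67
289 = 4×67 + 21
67 = 3×21 + 4
21 = 5×4 + 1
4 = 4×1 + 0
gcd = 1, so a unique solution mod 122187 exists.
Back-substitute for the Bézout coefficients:
1 = 21 − 5·4
1 = −5·67 + 16·21
1 = 16·289 − 69·67
1 = −69·1223 + 292·289
1 = 292·3958 − 945·1223
1 = −945·5181 + 1237·3958
1 = 1237·19501 − 4656·5181
1 = −4656·122187 + 29173·19501
So 19501·(29173) ≡ 1 (mod 122187), giving 19501⁻¹ ≡ 29173.
x ≡ 19501⁻¹·90236 ≡ 29173·90236 ≡ 58100 (mod 122187).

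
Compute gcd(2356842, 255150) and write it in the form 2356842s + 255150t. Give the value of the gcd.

6

Repeated division:
2356842 = 9·255150 + 60492
255150 = 4·60492 + 13182
60492 = 4·13182 + 7764
13182 = 1·7764 + 5418
7764 = 1·5418 + 2346
5418 = 2·2346 + 726
2346 = 3·726 + 168
726 = 4·168 + 54
168 = 3·54 + 6
54 = 9·6 + 0
gcd(2356842, 255150) = 6.
Working backward:
6 = 168 − 3·54
6 = −3·726 + 13·168
6 = 13·2346 − 42·726
6 = −42·5418 + 97·2346
6 = 97·7764 − 139·5418
6 = −139·13182 + 236·7764
6 = 236·60492 − 1083·13182
6 = −1083·255150 + 4568·60492
6 = 4568·2356842 − 42195·255150
So 6 = (4568)·2356842 + (-42195)·255150.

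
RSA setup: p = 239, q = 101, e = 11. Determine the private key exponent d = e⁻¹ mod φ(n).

6491

φ(n) = (p−1)(q−1) = 238·100 = 23800.
Need d with 11·d ≡ 1 (mod 23800). Apply the extended Euclidean algorithm:
23800 = 2163·11 + 7
11 = 1·7 + 4
7 = 1·4 + 3
4 = 1·3 + 1
3 = 3·1 + 0
Back-substitute:
1 = 4 − 3
1 = −7 + 2·4
1 = 2·11 − 3·7
1 = −3·23800 + 6491·11
So 11·6491 ≡ 1 (mod 23800), hence d = 6491.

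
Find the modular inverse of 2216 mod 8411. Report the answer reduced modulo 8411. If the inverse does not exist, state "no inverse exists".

gcd(8411, 2216) by repeated division:
8411 = 3·2216 + 1763
2216 = 1·1763 + 453
1763 = 3·453 + 404
453 = 1·404 + 49
404 = 8·49 + 12
49 = 4·12 + 1
12 = 12·1 + 0
The gcd is 1. Working backward:
1 = 49 − 4·12
1 = −4·404 + 33·49
1 = 33·453 − 37·404
1 = −37·1763 + 144·453
1 = 144·2216 − 181·1763
1 = −181·8411 + 687·2216
So 2216·687 ≡ 1 (mod 8411).

687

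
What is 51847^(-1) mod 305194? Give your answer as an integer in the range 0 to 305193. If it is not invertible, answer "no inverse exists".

gcd(305194, 51847) by repeated division:
305194 = 5×51847 + 45959
51847 = 1×45959 + 5888
45959 = 7×5888 + 4743
5888 = 1×4743 + 1145
4743 = 4×1145 + 163
1145 = 7×163 + 4
163 = 40×4 + 3
4 = 1×3 + 1
3 = 3×1 + 0
The gcd is 1. Working backward:
1 = 4 − 3
1 = −163 + 41·4
1 = 41·1145 − 288·163
1 = −288·4743 + 1193·1145
1 = 1193·5888 − 1481·4743
1 = −1481·45959 + 11560·5888
1 = 11560·51847 − 13041·45959
1 = −13041·305194 + 76765·51847
So 51847·76765 ≡ 1 (mod 305194).

76765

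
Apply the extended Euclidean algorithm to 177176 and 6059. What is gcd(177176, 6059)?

1

Apply Euclid's algorithm to 177176 and 6059:
177176 = 29×6059 + 1465
6059 = 4×1465 + 199
1465 = 7×199 + 72
199 = 2×72 + 55
72 = 1×55 + 17
55 = 3×17 + 4
17 = 4×4 + 1
4 = 4×1 + 0
gcd(177176, 6059) = 1.
Express as a combination:
1 = 17 − 4·4
1 = −4·55 + 13·17
1 = 13·72 − 17·55
1 = −17·199 + 47·72
1 = 47·1465 − 346·199
1 = −346·6059 + 1431·1465
1 = 1431·177176 − 41845·6059
So 1 = (1431)·177176 + (-41845)·6059.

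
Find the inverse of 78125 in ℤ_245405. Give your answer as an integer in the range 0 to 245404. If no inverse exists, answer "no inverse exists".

Euclidean algorithm on 245405, 78125:
245405 = 3×78125 + 11030
78125 = 7×11030 + 915
11030 = 12×915 + 50
915 = 18×50 + 15
50 = 3×15 + 5
15 = 3×5 + 0
gcd(78125, 245405) = 5 ≠ 1, so 78125 has no multiplicative inverse modulo 245405.

no inverse exists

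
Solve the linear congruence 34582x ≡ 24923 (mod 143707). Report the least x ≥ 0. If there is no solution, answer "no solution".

First find gcd(34582, 143707):
143707 = 4*34582 + 5379
34582 = 6*5379 + 2308
5379 = 2*2308 + 763
2308 = 3*763 + 19
763 = 40*19 + 3
19 = 6*3 + 1
3 = 3*1 + 0
gcd = 1, so a unique solution mod 143707 exists.
Back-substitute for the Bézout coefficients:
1 = 19 − 6·3
1 = −6·763 + 241·19
1 = 241·2308 − 729·763
1 = −729·5379 + 1699·2308
1 = 1699·34582 − 10923·5379
1 = −10923·143707 + 45391·34582
So 34582·(45391) ≡ 1 (mod 143707), giving 34582⁻¹ ≡ 45391.
x ≡ 34582⁻¹·24923 ≡ 45391·24923 ≡ 18389 (mod 143707).

18389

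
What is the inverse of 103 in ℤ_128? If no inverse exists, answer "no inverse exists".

87

Run Euclid on (128, 103):
128 = 1*103 + 25
103 = 4*25 + 3
25 = 8*3 + 1
3 = 3*1 + 0
gcd = 1, so the inverse exists. Back-substitute:
1 = 25 − 8·3
1 = −8·103 + 33·25
1 = 33·128 − 41·103
So 103·(-41) ≡ 1 (mod 128), and -41 ≡ 87 (mod 128).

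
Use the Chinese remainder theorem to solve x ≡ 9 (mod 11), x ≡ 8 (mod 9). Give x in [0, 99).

Write x = 9 + 11·k. Then 11·k ≡ 8 − 9 ≡ 8 (mod 9).
Need 11⁻¹ mod 9. Extended Euclid on (9, 2):
9 = 4×2 + 1
2 = 2×1 + 0
Back-substitute:
1 = 9 − 4·2
11⁻¹ ≡ 5 (mod 9), so k ≡ 5·8 ≡ 4 (mod 9).
x = 9 + 11·4 = 53.

53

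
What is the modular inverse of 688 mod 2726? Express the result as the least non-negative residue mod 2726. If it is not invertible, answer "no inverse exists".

no inverse exists

Euclidean algorithm on 2726, 688:
2726 = 3*688 + 662
688 = 1*662 + 26
662 = 25*26 + 12
26 = 2*12 + 2
12 = 6*2 + 0
The gcd is 2, not 1, hence no inverse exists.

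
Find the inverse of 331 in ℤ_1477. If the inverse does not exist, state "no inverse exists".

gcd(1477, 331) by repeated division:
1477 = 4×331 + 153
331 = 2×153 + 25
153 = 6×25 + 3
25 = 8×3 + 1
3 = 3×1 + 0
The gcd is 1. Working backward:
1 = 25 − 8·3
1 = −8·153 + 49·25
1 = 49·331 − 106·153
1 = −106·1477 + 473·331
So 331·473 ≡ 1 (mod 1477).

473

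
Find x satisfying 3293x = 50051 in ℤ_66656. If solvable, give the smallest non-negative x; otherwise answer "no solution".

First find gcd(3293, 66656):
66656 = 20·3293 + 796
3293 = 4·796 + 109
796 = 7·109 + 33
109 = 3·33 + 10
33 = 3·10 + 3
10 = 3·3 + 1
3 = 3·1 + 0
gcd = 1, so a unique solution mod 66656 exists.
Back-substitute for the Bézout coefficients:
1 = 10 − 3·3
1 = −3·33 + 10·10
1 = 10·109 − 33·33
1 = −33·796 + 241·109
1 = 241·3293 − 997·796
1 = −997·66656 + 20181·3293
So 3293·(20181) ≡ 1 (mod 66656), giving 3293⁻¹ ≡ 20181.
x ≡ 3293⁻¹·50051 ≡ 20181·50051 ≡ 40863 (mod 66656).

40863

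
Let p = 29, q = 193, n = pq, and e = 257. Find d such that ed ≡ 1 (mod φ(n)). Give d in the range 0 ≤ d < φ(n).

φ(n) = (p−1)(q−1) = 28·192 = 5376.
Need d with 257·d ≡ 1 (mod 5376). Apply the extended Euclidean algorithm:
5376 = 20×257 + 236
257 = 1×236 + 21
236 = 11×21 + 5
21 = 4×5 + 1
5 = 5×1 + 0
Back-substitute:
1 = 21 − 4·5
1 = −4·236 + 45·21
1 = 45·257 − 49·236
1 = −49·5376 + 1025·257
So 257·1025 ≡ 1 (mod 5376), hence d = 1025.

1025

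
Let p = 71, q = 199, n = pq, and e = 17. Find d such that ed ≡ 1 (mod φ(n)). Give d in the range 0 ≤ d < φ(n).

φ(n) = (p−1)(q−1) = 70·198 = 13860.
Need d with 17·d ≡ 1 (mod 13860). Apply the extended Euclidean algorithm:
13860 = 815·17 + 5
17 = 3·5 + 2
5 = 2·2 + 1
2 = 2·1 + 0
Back-substitute:
1 = 5 − 2·2
1 = −2·17 + 7·5
1 = 7·13860 − 5707·17
So 17·(-5707) ≡ 1 (mod 13860), hence d ≡ -5707 ≡ 8153 (mod 13860).

8153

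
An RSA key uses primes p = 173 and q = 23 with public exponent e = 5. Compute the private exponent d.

φ(n) = (p−1)(q−1) = 172·22 = 3784.
Need d with 5·d ≡ 1 (mod 3784). Apply the extended Euclidean algorithm:
3784 = 756×5 + 4
5 = 1×4 + 1
4 = 4×1 + 0
Back-substitute:
1 = 5 − 4
1 = −3784 + 757·5
So 5·757 ≡ 1 (mod 3784), hence d = 757.

757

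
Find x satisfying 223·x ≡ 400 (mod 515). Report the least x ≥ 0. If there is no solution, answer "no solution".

175

First find gcd(223, 515):
515 = 2*223 + 69
223 = 3*69 + 16
69 = 4*16 + 5
16 = 3*5 + 1
5 = 5*1 + 0
gcd = 1, so a unique solution mod 515 exists.
Back-substitute for the Bézout coefficients:
1 = 16 − 3·5
1 = −3·69 + 13·16
1 = 13·223 − 42·69
1 = −42·515 + 97·223
So 223·(97) ≡ 1 (mod 515), giving 223⁻¹ ≡ 97.
x ≡ 223⁻¹·400 ≡ 97·400 ≡ 175 (mod 515).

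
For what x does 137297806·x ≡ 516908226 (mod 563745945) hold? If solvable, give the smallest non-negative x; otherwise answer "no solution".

First find gcd(137297806, 563745945):
563745945 = 4·137297806 + 14554721
137297806 = 9·14554721 + 6305317
14554721 = 2·6305317 + 1944087
6305317 = 3·1944087 + 473056
1944087 = 4·473056 + 51863
473056 = 9·51863 + 6289
51863 = 8·6289 + 1551
6289 = 4·1551 + 85
1551 = 18·85 + 21
85 = 4·21 + 1
21 = 21·1 + 0
gcd = 1, so a unique solution mod 563745945 exists.
Back-substitute for the Bézout coefficients:
1 = 85 − 4·21
1 = −4·1551 + 73·85
1 = 73·6289 − 296·1551
1 = −296·51863 + 2441·6289
1 = 2441·473056 − 22265·51863
1 = −22265·1944087 + 91501·473056
1 = 91501·6305317 − 296768·1944087
1 = −296768·14554721 + 685037·6305317
1 = 685037·137297806 − 6462101·14554721
1 = −6462101·563745945 + 26533441·137297806
So 137297806·(26533441) ≡ 1 (mod 563745945), giving 137297806⁻¹ ≡ 26533441.
x ≡ 137297806⁻¹·516908226 ≡ 26533441·516908226 ≡ 243426576 (mod 563745945).

243426576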